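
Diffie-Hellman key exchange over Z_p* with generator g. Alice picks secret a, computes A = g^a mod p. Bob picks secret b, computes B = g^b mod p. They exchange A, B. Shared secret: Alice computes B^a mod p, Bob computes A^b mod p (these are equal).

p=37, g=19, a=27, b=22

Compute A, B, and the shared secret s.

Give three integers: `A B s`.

A = 19^27 mod 37  (bits of 27 = 11011)
  bit 0 = 1: r = r^2 * 19 mod 37 = 1^2 * 19 = 1*19 = 19
  bit 1 = 1: r = r^2 * 19 mod 37 = 19^2 * 19 = 28*19 = 14
  bit 2 = 0: r = r^2 mod 37 = 14^2 = 11
  bit 3 = 1: r = r^2 * 19 mod 37 = 11^2 * 19 = 10*19 = 5
  bit 4 = 1: r = r^2 * 19 mod 37 = 5^2 * 19 = 25*19 = 31
  -> A = 31
B = 19^22 mod 37  (bits of 22 = 10110)
  bit 0 = 1: r = r^2 * 19 mod 37 = 1^2 * 19 = 1*19 = 19
  bit 1 = 0: r = r^2 mod 37 = 19^2 = 28
  bit 2 = 1: r = r^2 * 19 mod 37 = 28^2 * 19 = 7*19 = 22
  bit 3 = 1: r = r^2 * 19 mod 37 = 22^2 * 19 = 3*19 = 20
  bit 4 = 0: r = r^2 mod 37 = 20^2 = 30
  -> B = 30
s = B^a = 30^27 mod 37  (bits of 27 = 11011)
  bit 0 = 1: r = r^2 * 30 mod 37 = 1^2 * 30 = 1*30 = 30
  bit 1 = 1: r = r^2 * 30 mod 37 = 30^2 * 30 = 12*30 = 27
  bit 2 = 0: r = r^2 mod 37 = 27^2 = 26
  bit 3 = 1: r = r^2 * 30 mod 37 = 26^2 * 30 = 10*30 = 4
  bit 4 = 1: r = r^2 * 30 mod 37 = 4^2 * 30 = 16*30 = 36
  -> s = B^a = 36

Answer: 31 30 36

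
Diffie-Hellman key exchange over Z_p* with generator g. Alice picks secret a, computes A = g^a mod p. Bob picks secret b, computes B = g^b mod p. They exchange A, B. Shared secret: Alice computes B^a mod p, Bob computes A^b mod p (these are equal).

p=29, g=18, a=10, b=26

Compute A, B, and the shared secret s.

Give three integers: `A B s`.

Answer: 22 6 16

Derivation:
A = 18^10 mod 29  (bits of 10 = 1010)
  bit 0 = 1: r = r^2 * 18 mod 29 = 1^2 * 18 = 1*18 = 18
  bit 1 = 0: r = r^2 mod 29 = 18^2 = 5
  bit 2 = 1: r = r^2 * 18 mod 29 = 5^2 * 18 = 25*18 = 15
  bit 3 = 0: r = r^2 mod 29 = 15^2 = 22
  -> A = 22
B = 18^26 mod 29  (bits of 26 = 11010)
  bit 0 = 1: r = r^2 * 18 mod 29 = 1^2 * 18 = 1*18 = 18
  bit 1 = 1: r = r^2 * 18 mod 29 = 18^2 * 18 = 5*18 = 3
  bit 2 = 0: r = r^2 mod 29 = 3^2 = 9
  bit 3 = 1: r = r^2 * 18 mod 29 = 9^2 * 18 = 23*18 = 8
  bit 4 = 0: r = r^2 mod 29 = 8^2 = 6
  -> B = 6
s = B^a = 6^10 mod 29  (bits of 10 = 1010)
  bit 0 = 1: r = r^2 * 6 mod 29 = 1^2 * 6 = 1*6 = 6
  bit 1 = 0: r = r^2 mod 29 = 6^2 = 7
  bit 2 = 1: r = r^2 * 6 mod 29 = 7^2 * 6 = 20*6 = 4
  bit 3 = 0: r = r^2 mod 29 = 4^2 = 16
  -> s = B^a = 16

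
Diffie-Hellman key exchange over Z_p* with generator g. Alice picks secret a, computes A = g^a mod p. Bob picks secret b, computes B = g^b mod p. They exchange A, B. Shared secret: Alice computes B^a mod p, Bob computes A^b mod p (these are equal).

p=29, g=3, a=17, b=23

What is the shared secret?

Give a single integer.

Answer: 10

Derivation:
A = 3^17 mod 29  (bits of 17 = 10001)
  bit 0 = 1: r = r^2 * 3 mod 29 = 1^2 * 3 = 1*3 = 3
  bit 1 = 0: r = r^2 mod 29 = 3^2 = 9
  bit 2 = 0: r = r^2 mod 29 = 9^2 = 23
  bit 3 = 0: r = r^2 mod 29 = 23^2 = 7
  bit 4 = 1: r = r^2 * 3 mod 29 = 7^2 * 3 = 20*3 = 2
  -> A = 2
B = 3^23 mod 29  (bits of 23 = 10111)
  bit 0 = 1: r = r^2 * 3 mod 29 = 1^2 * 3 = 1*3 = 3
  bit 1 = 0: r = r^2 mod 29 = 3^2 = 9
  bit 2 = 1: r = r^2 * 3 mod 29 = 9^2 * 3 = 23*3 = 11
  bit 3 = 1: r = r^2 * 3 mod 29 = 11^2 * 3 = 5*3 = 15
  bit 4 = 1: r = r^2 * 3 mod 29 = 15^2 * 3 = 22*3 = 8
  -> B = 8
s = B^a = 8^17 mod 29  (bits of 17 = 10001)
  bit 0 = 1: r = r^2 * 8 mod 29 = 1^2 * 8 = 1*8 = 8
  bit 1 = 0: r = r^2 mod 29 = 8^2 = 6
  bit 2 = 0: r = r^2 mod 29 = 6^2 = 7
  bit 3 = 0: r = r^2 mod 29 = 7^2 = 20
  bit 4 = 1: r = r^2 * 8 mod 29 = 20^2 * 8 = 23*8 = 10
  -> s = B^a = 10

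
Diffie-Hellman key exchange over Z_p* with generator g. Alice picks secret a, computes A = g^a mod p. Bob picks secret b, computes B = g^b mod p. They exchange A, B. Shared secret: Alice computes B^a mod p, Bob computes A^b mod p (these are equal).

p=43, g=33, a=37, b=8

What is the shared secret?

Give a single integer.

A = 33^37 mod 43  (bits of 37 = 100101)
  bit 0 = 1: r = r^2 * 33 mod 43 = 1^2 * 33 = 1*33 = 33
  bit 1 = 0: r = r^2 mod 43 = 33^2 = 14
  bit 2 = 0: r = r^2 mod 43 = 14^2 = 24
  bit 3 = 1: r = r^2 * 33 mod 43 = 24^2 * 33 = 17*33 = 2
  bit 4 = 0: r = r^2 mod 43 = 2^2 = 4
  bit 5 = 1: r = r^2 * 33 mod 43 = 4^2 * 33 = 16*33 = 12
  -> A = 12
B = 33^8 mod 43  (bits of 8 = 1000)
  bit 0 = 1: r = r^2 * 33 mod 43 = 1^2 * 33 = 1*33 = 33
  bit 1 = 0: r = r^2 mod 43 = 33^2 = 14
  bit 2 = 0: r = r^2 mod 43 = 14^2 = 24
  bit 3 = 0: r = r^2 mod 43 = 24^2 = 17
  -> B = 17
s = B^a = 17^37 mod 43  (bits of 37 = 100101)
  bit 0 = 1: r = r^2 * 17 mod 43 = 1^2 * 17 = 1*17 = 17
  bit 1 = 0: r = r^2 mod 43 = 17^2 = 31
  bit 2 = 0: r = r^2 mod 43 = 31^2 = 15
  bit 3 = 1: r = r^2 * 17 mod 43 = 15^2 * 17 = 10*17 = 41
  bit 4 = 0: r = r^2 mod 43 = 41^2 = 4
  bit 5 = 1: r = r^2 * 17 mod 43 = 4^2 * 17 = 16*17 = 14
  -> s = B^a = 14

Answer: 14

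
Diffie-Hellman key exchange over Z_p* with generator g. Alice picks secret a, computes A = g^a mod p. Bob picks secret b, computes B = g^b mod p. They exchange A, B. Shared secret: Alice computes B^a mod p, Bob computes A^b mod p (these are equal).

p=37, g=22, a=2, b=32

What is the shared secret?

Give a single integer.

A = 22^2 mod 37  (bits of 2 = 10)
  bit 0 = 1: r = r^2 * 22 mod 37 = 1^2 * 22 = 1*22 = 22
  bit 1 = 0: r = r^2 mod 37 = 22^2 = 3
  -> A = 3
B = 22^32 mod 37  (bits of 32 = 100000)
  bit 0 = 1: r = r^2 * 22 mod 37 = 1^2 * 22 = 1*22 = 22
  bit 1 = 0: r = r^2 mod 37 = 22^2 = 3
  bit 2 = 0: r = r^2 mod 37 = 3^2 = 9
  bit 3 = 0: r = r^2 mod 37 = 9^2 = 7
  bit 4 = 0: r = r^2 mod 37 = 7^2 = 12
  bit 5 = 0: r = r^2 mod 37 = 12^2 = 33
  -> B = 33
s = B^a = 33^2 mod 37  (bits of 2 = 10)
  bit 0 = 1: r = r^2 * 33 mod 37 = 1^2 * 33 = 1*33 = 33
  bit 1 = 0: r = r^2 mod 37 = 33^2 = 16
  -> s = B^a = 16

Answer: 16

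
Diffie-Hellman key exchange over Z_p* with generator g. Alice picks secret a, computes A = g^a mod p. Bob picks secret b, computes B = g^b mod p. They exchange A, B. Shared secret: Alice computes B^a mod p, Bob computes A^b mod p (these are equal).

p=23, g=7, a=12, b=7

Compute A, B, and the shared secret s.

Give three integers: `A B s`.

A = 7^12 mod 23  (bits of 12 = 1100)
  bit 0 = 1: r = r^2 * 7 mod 23 = 1^2 * 7 = 1*7 = 7
  bit 1 = 1: r = r^2 * 7 mod 23 = 7^2 * 7 = 3*7 = 21
  bit 2 = 0: r = r^2 mod 23 = 21^2 = 4
  bit 3 = 0: r = r^2 mod 23 = 4^2 = 16
  -> A = 16
B = 7^7 mod 23  (bits of 7 = 111)
  bit 0 = 1: r = r^2 * 7 mod 23 = 1^2 * 7 = 1*7 = 7
  bit 1 = 1: r = r^2 * 7 mod 23 = 7^2 * 7 = 3*7 = 21
  bit 2 = 1: r = r^2 * 7 mod 23 = 21^2 * 7 = 4*7 = 5
  -> B = 5
s = B^a = 5^12 mod 23  (bits of 12 = 1100)
  bit 0 = 1: r = r^2 * 5 mod 23 = 1^2 * 5 = 1*5 = 5
  bit 1 = 1: r = r^2 * 5 mod 23 = 5^2 * 5 = 2*5 = 10
  bit 2 = 0: r = r^2 mod 23 = 10^2 = 8
  bit 3 = 0: r = r^2 mod 23 = 8^2 = 18
  -> s = B^a = 18

Answer: 16 5 18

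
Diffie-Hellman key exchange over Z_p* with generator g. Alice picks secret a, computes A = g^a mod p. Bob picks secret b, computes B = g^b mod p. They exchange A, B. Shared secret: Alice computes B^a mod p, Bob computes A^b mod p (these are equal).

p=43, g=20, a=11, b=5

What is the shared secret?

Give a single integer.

A = 20^11 mod 43  (bits of 11 = 1011)
  bit 0 = 1: r = r^2 * 20 mod 43 = 1^2 * 20 = 1*20 = 20
  bit 1 = 0: r = r^2 mod 43 = 20^2 = 13
  bit 2 = 1: r = r^2 * 20 mod 43 = 13^2 * 20 = 40*20 = 26
  bit 3 = 1: r = r^2 * 20 mod 43 = 26^2 * 20 = 31*20 = 18
  -> A = 18
B = 20^5 mod 43  (bits of 5 = 101)
  bit 0 = 1: r = r^2 * 20 mod 43 = 1^2 * 20 = 1*20 = 20
  bit 1 = 0: r = r^2 mod 43 = 20^2 = 13
  bit 2 = 1: r = r^2 * 20 mod 43 = 13^2 * 20 = 40*20 = 26
  -> B = 26
s = B^a = 26^11 mod 43  (bits of 11 = 1011)
  bit 0 = 1: r = r^2 * 26 mod 43 = 1^2 * 26 = 1*26 = 26
  bit 1 = 0: r = r^2 mod 43 = 26^2 = 31
  bit 2 = 1: r = r^2 * 26 mod 43 = 31^2 * 26 = 15*26 = 3
  bit 3 = 1: r = r^2 * 26 mod 43 = 3^2 * 26 = 9*26 = 19
  -> s = B^a = 19

Answer: 19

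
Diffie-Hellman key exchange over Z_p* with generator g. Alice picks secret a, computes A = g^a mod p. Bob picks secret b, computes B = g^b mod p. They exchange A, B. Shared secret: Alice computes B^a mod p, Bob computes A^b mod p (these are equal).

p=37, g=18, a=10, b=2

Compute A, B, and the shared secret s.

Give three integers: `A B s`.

A = 18^10 mod 37  (bits of 10 = 1010)
  bit 0 = 1: r = r^2 * 18 mod 37 = 1^2 * 18 = 1*18 = 18
  bit 1 = 0: r = r^2 mod 37 = 18^2 = 28
  bit 2 = 1: r = r^2 * 18 mod 37 = 28^2 * 18 = 7*18 = 15
  bit 3 = 0: r = r^2 mod 37 = 15^2 = 3
  -> A = 3
B = 18^2 mod 37  (bits of 2 = 10)
  bit 0 = 1: r = r^2 * 18 mod 37 = 1^2 * 18 = 1*18 = 18
  bit 1 = 0: r = r^2 mod 37 = 18^2 = 28
  -> B = 28
s = B^a = 28^10 mod 37  (bits of 10 = 1010)
  bit 0 = 1: r = r^2 * 28 mod 37 = 1^2 * 28 = 1*28 = 28
  bit 1 = 0: r = r^2 mod 37 = 28^2 = 7
  bit 2 = 1: r = r^2 * 28 mod 37 = 7^2 * 28 = 12*28 = 3
  bit 3 = 0: r = r^2 mod 37 = 3^2 = 9
  -> s = B^a = 9

Answer: 3 28 9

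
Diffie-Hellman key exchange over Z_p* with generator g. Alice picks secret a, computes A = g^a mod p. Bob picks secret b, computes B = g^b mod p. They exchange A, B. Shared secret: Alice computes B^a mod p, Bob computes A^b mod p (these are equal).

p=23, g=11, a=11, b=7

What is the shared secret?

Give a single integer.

A = 11^11 mod 23  (bits of 11 = 1011)
  bit 0 = 1: r = r^2 * 11 mod 23 = 1^2 * 11 = 1*11 = 11
  bit 1 = 0: r = r^2 mod 23 = 11^2 = 6
  bit 2 = 1: r = r^2 * 11 mod 23 = 6^2 * 11 = 13*11 = 5
  bit 3 = 1: r = r^2 * 11 mod 23 = 5^2 * 11 = 2*11 = 22
  -> A = 22
B = 11^7 mod 23  (bits of 7 = 111)
  bit 0 = 1: r = r^2 * 11 mod 23 = 1^2 * 11 = 1*11 = 11
  bit 1 = 1: r = r^2 * 11 mod 23 = 11^2 * 11 = 6*11 = 20
  bit 2 = 1: r = r^2 * 11 mod 23 = 20^2 * 11 = 9*11 = 7
  -> B = 7
s = B^a = 7^11 mod 23  (bits of 11 = 1011)
  bit 0 = 1: r = r^2 * 7 mod 23 = 1^2 * 7 = 1*7 = 7
  bit 1 = 0: r = r^2 mod 23 = 7^2 = 3
  bit 2 = 1: r = r^2 * 7 mod 23 = 3^2 * 7 = 9*7 = 17
  bit 3 = 1: r = r^2 * 7 mod 23 = 17^2 * 7 = 13*7 = 22
  -> s = B^a = 22

Answer: 22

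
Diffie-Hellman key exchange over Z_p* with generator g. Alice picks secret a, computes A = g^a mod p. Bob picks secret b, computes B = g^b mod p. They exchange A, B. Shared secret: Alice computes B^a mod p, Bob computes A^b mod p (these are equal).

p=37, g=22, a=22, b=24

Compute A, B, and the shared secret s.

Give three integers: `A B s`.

Answer: 28 10 10

Derivation:
A = 22^22 mod 37  (bits of 22 = 10110)
  bit 0 = 1: r = r^2 * 22 mod 37 = 1^2 * 22 = 1*22 = 22
  bit 1 = 0: r = r^2 mod 37 = 22^2 = 3
  bit 2 = 1: r = r^2 * 22 mod 37 = 3^2 * 22 = 9*22 = 13
  bit 3 = 1: r = r^2 * 22 mod 37 = 13^2 * 22 = 21*22 = 18
  bit 4 = 0: r = r^2 mod 37 = 18^2 = 28
  -> A = 28
B = 22^24 mod 37  (bits of 24 = 11000)
  bit 0 = 1: r = r^2 * 22 mod 37 = 1^2 * 22 = 1*22 = 22
  bit 1 = 1: r = r^2 * 22 mod 37 = 22^2 * 22 = 3*22 = 29
  bit 2 = 0: r = r^2 mod 37 = 29^2 = 27
  bit 3 = 0: r = r^2 mod 37 = 27^2 = 26
  bit 4 = 0: r = r^2 mod 37 = 26^2 = 10
  -> B = 10
s = B^a = 10^22 mod 37  (bits of 22 = 10110)
  bit 0 = 1: r = r^2 * 10 mod 37 = 1^2 * 10 = 1*10 = 10
  bit 1 = 0: r = r^2 mod 37 = 10^2 = 26
  bit 2 = 1: r = r^2 * 10 mod 37 = 26^2 * 10 = 10*10 = 26
  bit 3 = 1: r = r^2 * 10 mod 37 = 26^2 * 10 = 10*10 = 26
  bit 4 = 0: r = r^2 mod 37 = 26^2 = 10
  -> s = B^a = 10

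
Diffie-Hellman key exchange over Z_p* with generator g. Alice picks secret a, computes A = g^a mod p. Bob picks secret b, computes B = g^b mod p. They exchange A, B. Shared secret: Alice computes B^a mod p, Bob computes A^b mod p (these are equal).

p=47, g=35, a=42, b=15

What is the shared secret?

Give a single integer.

A = 35^42 mod 47  (bits of 42 = 101010)
  bit 0 = 1: r = r^2 * 35 mod 47 = 1^2 * 35 = 1*35 = 35
  bit 1 = 0: r = r^2 mod 47 = 35^2 = 3
  bit 2 = 1: r = r^2 * 35 mod 47 = 3^2 * 35 = 9*35 = 33
  bit 3 = 0: r = r^2 mod 47 = 33^2 = 8
  bit 4 = 1: r = r^2 * 35 mod 47 = 8^2 * 35 = 17*35 = 31
  bit 5 = 0: r = r^2 mod 47 = 31^2 = 21
  -> A = 21
B = 35^15 mod 47  (bits of 15 = 1111)
  bit 0 = 1: r = r^2 * 35 mod 47 = 1^2 * 35 = 1*35 = 35
  bit 1 = 1: r = r^2 * 35 mod 47 = 35^2 * 35 = 3*35 = 11
  bit 2 = 1: r = r^2 * 35 mod 47 = 11^2 * 35 = 27*35 = 5
  bit 3 = 1: r = r^2 * 35 mod 47 = 5^2 * 35 = 25*35 = 29
  -> B = 29
s = B^a = 29^42 mod 47  (bits of 42 = 101010)
  bit 0 = 1: r = r^2 * 29 mod 47 = 1^2 * 29 = 1*29 = 29
  bit 1 = 0: r = r^2 mod 47 = 29^2 = 42
  bit 2 = 1: r = r^2 * 29 mod 47 = 42^2 * 29 = 25*29 = 20
  bit 3 = 0: r = r^2 mod 47 = 20^2 = 24
  bit 4 = 1: r = r^2 * 29 mod 47 = 24^2 * 29 = 12*29 = 19
  bit 5 = 0: r = r^2 mod 47 = 19^2 = 32
  -> s = B^a = 32

Answer: 32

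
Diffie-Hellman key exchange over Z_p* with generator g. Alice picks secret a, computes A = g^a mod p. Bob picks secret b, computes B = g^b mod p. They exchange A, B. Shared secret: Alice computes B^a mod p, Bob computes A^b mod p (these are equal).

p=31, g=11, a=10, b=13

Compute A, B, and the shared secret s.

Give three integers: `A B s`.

Answer: 5 21 5

Derivation:
A = 11^10 mod 31  (bits of 10 = 1010)
  bit 0 = 1: r = r^2 * 11 mod 31 = 1^2 * 11 = 1*11 = 11
  bit 1 = 0: r = r^2 mod 31 = 11^2 = 28
  bit 2 = 1: r = r^2 * 11 mod 31 = 28^2 * 11 = 9*11 = 6
  bit 3 = 0: r = r^2 mod 31 = 6^2 = 5
  -> A = 5
B = 11^13 mod 31  (bits of 13 = 1101)
  bit 0 = 1: r = r^2 * 11 mod 31 = 1^2 * 11 = 1*11 = 11
  bit 1 = 1: r = r^2 * 11 mod 31 = 11^2 * 11 = 28*11 = 29
  bit 2 = 0: r = r^2 mod 31 = 29^2 = 4
  bit 3 = 1: r = r^2 * 11 mod 31 = 4^2 * 11 = 16*11 = 21
  -> B = 21
s = B^a = 21^10 mod 31  (bits of 10 = 1010)
  bit 0 = 1: r = r^2 * 21 mod 31 = 1^2 * 21 = 1*21 = 21
  bit 1 = 0: r = r^2 mod 31 = 21^2 = 7
  bit 2 = 1: r = r^2 * 21 mod 31 = 7^2 * 21 = 18*21 = 6
  bit 3 = 0: r = r^2 mod 31 = 6^2 = 5
  -> s = B^a = 5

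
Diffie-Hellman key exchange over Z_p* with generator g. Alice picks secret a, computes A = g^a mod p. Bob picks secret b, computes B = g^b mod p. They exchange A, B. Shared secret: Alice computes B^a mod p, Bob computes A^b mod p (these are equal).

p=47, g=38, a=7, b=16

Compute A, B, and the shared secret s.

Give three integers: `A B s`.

A = 38^7 mod 47  (bits of 7 = 111)
  bit 0 = 1: r = r^2 * 38 mod 47 = 1^2 * 38 = 1*38 = 38
  bit 1 = 1: r = r^2 * 38 mod 47 = 38^2 * 38 = 34*38 = 23
  bit 2 = 1: r = r^2 * 38 mod 47 = 23^2 * 38 = 12*38 = 33
  -> A = 33
B = 38^16 mod 47  (bits of 16 = 10000)
  bit 0 = 1: r = r^2 * 38 mod 47 = 1^2 * 38 = 1*38 = 38
  bit 1 = 0: r = r^2 mod 47 = 38^2 = 34
  bit 2 = 0: r = r^2 mod 47 = 34^2 = 28
  bit 3 = 0: r = r^2 mod 47 = 28^2 = 32
  bit 4 = 0: r = r^2 mod 47 = 32^2 = 37
  -> B = 37
s = B^a = 37^7 mod 47  (bits of 7 = 111)
  bit 0 = 1: r = r^2 * 37 mod 47 = 1^2 * 37 = 1*37 = 37
  bit 1 = 1: r = r^2 * 37 mod 47 = 37^2 * 37 = 6*37 = 34
  bit 2 = 1: r = r^2 * 37 mod 47 = 34^2 * 37 = 28*37 = 2
  -> s = B^a = 2

Answer: 33 37 2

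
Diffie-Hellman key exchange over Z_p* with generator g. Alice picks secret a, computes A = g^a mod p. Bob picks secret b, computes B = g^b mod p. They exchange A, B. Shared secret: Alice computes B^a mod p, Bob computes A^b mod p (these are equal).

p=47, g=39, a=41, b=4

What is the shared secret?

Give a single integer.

Answer: 42

Derivation:
A = 39^41 mod 47  (bits of 41 = 101001)
  bit 0 = 1: r = r^2 * 39 mod 47 = 1^2 * 39 = 1*39 = 39
  bit 1 = 0: r = r^2 mod 47 = 39^2 = 17
  bit 2 = 1: r = r^2 * 39 mod 47 = 17^2 * 39 = 7*39 = 38
  bit 3 = 0: r = r^2 mod 47 = 38^2 = 34
  bit 4 = 0: r = r^2 mod 47 = 34^2 = 28
  bit 5 = 1: r = r^2 * 39 mod 47 = 28^2 * 39 = 32*39 = 26
  -> A = 26
B = 39^4 mod 47  (bits of 4 = 100)
  bit 0 = 1: r = r^2 * 39 mod 47 = 1^2 * 39 = 1*39 = 39
  bit 1 = 0: r = r^2 mod 47 = 39^2 = 17
  bit 2 = 0: r = r^2 mod 47 = 17^2 = 7
  -> B = 7
s = B^a = 7^41 mod 47  (bits of 41 = 101001)
  bit 0 = 1: r = r^2 * 7 mod 47 = 1^2 * 7 = 1*7 = 7
  bit 1 = 0: r = r^2 mod 47 = 7^2 = 2
  bit 2 = 1: r = r^2 * 7 mod 47 = 2^2 * 7 = 4*7 = 28
  bit 3 = 0: r = r^2 mod 47 = 28^2 = 32
  bit 4 = 0: r = r^2 mod 47 = 32^2 = 37
  bit 5 = 1: r = r^2 * 7 mod 47 = 37^2 * 7 = 6*7 = 42
  -> s = B^a = 42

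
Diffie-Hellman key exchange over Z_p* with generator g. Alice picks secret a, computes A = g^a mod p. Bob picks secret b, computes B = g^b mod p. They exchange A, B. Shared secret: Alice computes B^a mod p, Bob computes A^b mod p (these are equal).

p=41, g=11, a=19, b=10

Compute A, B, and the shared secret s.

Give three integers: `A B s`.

Answer: 26 9 32

Derivation:
A = 11^19 mod 41  (bits of 19 = 10011)
  bit 0 = 1: r = r^2 * 11 mod 41 = 1^2 * 11 = 1*11 = 11
  bit 1 = 0: r = r^2 mod 41 = 11^2 = 39
  bit 2 = 0: r = r^2 mod 41 = 39^2 = 4
  bit 3 = 1: r = r^2 * 11 mod 41 = 4^2 * 11 = 16*11 = 12
  bit 4 = 1: r = r^2 * 11 mod 41 = 12^2 * 11 = 21*11 = 26
  -> A = 26
B = 11^10 mod 41  (bits of 10 = 1010)
  bit 0 = 1: r = r^2 * 11 mod 41 = 1^2 * 11 = 1*11 = 11
  bit 1 = 0: r = r^2 mod 41 = 11^2 = 39
  bit 2 = 1: r = r^2 * 11 mod 41 = 39^2 * 11 = 4*11 = 3
  bit 3 = 0: r = r^2 mod 41 = 3^2 = 9
  -> B = 9
s = B^a = 9^19 mod 41  (bits of 19 = 10011)
  bit 0 = 1: r = r^2 * 9 mod 41 = 1^2 * 9 = 1*9 = 9
  bit 1 = 0: r = r^2 mod 41 = 9^2 = 40
  bit 2 = 0: r = r^2 mod 41 = 40^2 = 1
  bit 3 = 1: r = r^2 * 9 mod 41 = 1^2 * 9 = 1*9 = 9
  bit 4 = 1: r = r^2 * 9 mod 41 = 9^2 * 9 = 40*9 = 32
  -> s = B^a = 32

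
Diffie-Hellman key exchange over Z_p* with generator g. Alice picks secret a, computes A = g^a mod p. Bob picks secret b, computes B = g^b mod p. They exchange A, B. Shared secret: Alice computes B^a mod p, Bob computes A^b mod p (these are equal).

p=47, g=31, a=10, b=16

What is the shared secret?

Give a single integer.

A = 31^10 mod 47  (bits of 10 = 1010)
  bit 0 = 1: r = r^2 * 31 mod 47 = 1^2 * 31 = 1*31 = 31
  bit 1 = 0: r = r^2 mod 47 = 31^2 = 21
  bit 2 = 1: r = r^2 * 31 mod 47 = 21^2 * 31 = 18*31 = 41
  bit 3 = 0: r = r^2 mod 47 = 41^2 = 36
  -> A = 36
B = 31^16 mod 47  (bits of 16 = 10000)
  bit 0 = 1: r = r^2 * 31 mod 47 = 1^2 * 31 = 1*31 = 31
  bit 1 = 0: r = r^2 mod 47 = 31^2 = 21
  bit 2 = 0: r = r^2 mod 47 = 21^2 = 18
  bit 3 = 0: r = r^2 mod 47 = 18^2 = 42
  bit 4 = 0: r = r^2 mod 47 = 42^2 = 25
  -> B = 25
s = B^a = 25^10 mod 47  (bits of 10 = 1010)
  bit 0 = 1: r = r^2 * 25 mod 47 = 1^2 * 25 = 1*25 = 25
  bit 1 = 0: r = r^2 mod 47 = 25^2 = 14
  bit 2 = 1: r = r^2 * 25 mod 47 = 14^2 * 25 = 8*25 = 12
  bit 3 = 0: r = r^2 mod 47 = 12^2 = 3
  -> s = B^a = 3

Answer: 3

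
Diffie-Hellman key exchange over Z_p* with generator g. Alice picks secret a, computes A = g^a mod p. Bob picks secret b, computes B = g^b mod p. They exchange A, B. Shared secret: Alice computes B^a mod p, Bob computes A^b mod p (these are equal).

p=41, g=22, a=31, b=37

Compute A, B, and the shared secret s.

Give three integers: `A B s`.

Answer: 34 17 30

Derivation:
A = 22^31 mod 41  (bits of 31 = 11111)
  bit 0 = 1: r = r^2 * 22 mod 41 = 1^2 * 22 = 1*22 = 22
  bit 1 = 1: r = r^2 * 22 mod 41 = 22^2 * 22 = 33*22 = 29
  bit 2 = 1: r = r^2 * 22 mod 41 = 29^2 * 22 = 21*22 = 11
  bit 3 = 1: r = r^2 * 22 mod 41 = 11^2 * 22 = 39*22 = 38
  bit 4 = 1: r = r^2 * 22 mod 41 = 38^2 * 22 = 9*22 = 34
  -> A = 34
B = 22^37 mod 41  (bits of 37 = 100101)
  bit 0 = 1: r = r^2 * 22 mod 41 = 1^2 * 22 = 1*22 = 22
  bit 1 = 0: r = r^2 mod 41 = 22^2 = 33
  bit 2 = 0: r = r^2 mod 41 = 33^2 = 23
  bit 3 = 1: r = r^2 * 22 mod 41 = 23^2 * 22 = 37*22 = 35
  bit 4 = 0: r = r^2 mod 41 = 35^2 = 36
  bit 5 = 1: r = r^2 * 22 mod 41 = 36^2 * 22 = 25*22 = 17
  -> B = 17
s = B^a = 17^31 mod 41  (bits of 31 = 11111)
  bit 0 = 1: r = r^2 * 17 mod 41 = 1^2 * 17 = 1*17 = 17
  bit 1 = 1: r = r^2 * 17 mod 41 = 17^2 * 17 = 2*17 = 34
  bit 2 = 1: r = r^2 * 17 mod 41 = 34^2 * 17 = 8*17 = 13
  bit 3 = 1: r = r^2 * 17 mod 41 = 13^2 * 17 = 5*17 = 3
  bit 4 = 1: r = r^2 * 17 mod 41 = 3^2 * 17 = 9*17 = 30
  -> s = B^a = 30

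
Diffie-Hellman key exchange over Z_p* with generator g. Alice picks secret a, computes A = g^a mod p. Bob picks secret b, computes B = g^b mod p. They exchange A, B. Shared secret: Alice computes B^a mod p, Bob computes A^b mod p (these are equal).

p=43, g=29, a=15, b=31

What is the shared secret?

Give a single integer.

A = 29^15 mod 43  (bits of 15 = 1111)
  bit 0 = 1: r = r^2 * 29 mod 43 = 1^2 * 29 = 1*29 = 29
  bit 1 = 1: r = r^2 * 29 mod 43 = 29^2 * 29 = 24*29 = 8
  bit 2 = 1: r = r^2 * 29 mod 43 = 8^2 * 29 = 21*29 = 7
  bit 3 = 1: r = r^2 * 29 mod 43 = 7^2 * 29 = 6*29 = 2
  -> A = 2
B = 29^31 mod 43  (bits of 31 = 11111)
  bit 0 = 1: r = r^2 * 29 mod 43 = 1^2 * 29 = 1*29 = 29
  bit 1 = 1: r = r^2 * 29 mod 43 = 29^2 * 29 = 24*29 = 8
  bit 2 = 1: r = r^2 * 29 mod 43 = 8^2 * 29 = 21*29 = 7
  bit 3 = 1: r = r^2 * 29 mod 43 = 7^2 * 29 = 6*29 = 2
  bit 4 = 1: r = r^2 * 29 mod 43 = 2^2 * 29 = 4*29 = 30
  -> B = 30
s = B^a = 30^15 mod 43  (bits of 15 = 1111)
  bit 0 = 1: r = r^2 * 30 mod 43 = 1^2 * 30 = 1*30 = 30
  bit 1 = 1: r = r^2 * 30 mod 43 = 30^2 * 30 = 40*30 = 39
  bit 2 = 1: r = r^2 * 30 mod 43 = 39^2 * 30 = 16*30 = 7
  bit 3 = 1: r = r^2 * 30 mod 43 = 7^2 * 30 = 6*30 = 8
  -> s = B^a = 8

Answer: 8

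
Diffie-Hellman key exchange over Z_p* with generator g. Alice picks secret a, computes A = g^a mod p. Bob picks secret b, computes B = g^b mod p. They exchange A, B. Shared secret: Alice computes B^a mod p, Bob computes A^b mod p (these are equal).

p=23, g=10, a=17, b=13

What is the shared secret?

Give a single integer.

A = 10^17 mod 23  (bits of 17 = 10001)
  bit 0 = 1: r = r^2 * 10 mod 23 = 1^2 * 10 = 1*10 = 10
  bit 1 = 0: r = r^2 mod 23 = 10^2 = 8
  bit 2 = 0: r = r^2 mod 23 = 8^2 = 18
  bit 3 = 0: r = r^2 mod 23 = 18^2 = 2
  bit 4 = 1: r = r^2 * 10 mod 23 = 2^2 * 10 = 4*10 = 17
  -> A = 17
B = 10^13 mod 23  (bits of 13 = 1101)
  bit 0 = 1: r = r^2 * 10 mod 23 = 1^2 * 10 = 1*10 = 10
  bit 1 = 1: r = r^2 * 10 mod 23 = 10^2 * 10 = 8*10 = 11
  bit 2 = 0: r = r^2 mod 23 = 11^2 = 6
  bit 3 = 1: r = r^2 * 10 mod 23 = 6^2 * 10 = 13*10 = 15
  -> B = 15
s = B^a = 15^17 mod 23  (bits of 17 = 10001)
  bit 0 = 1: r = r^2 * 15 mod 23 = 1^2 * 15 = 1*15 = 15
  bit 1 = 0: r = r^2 mod 23 = 15^2 = 18
  bit 2 = 0: r = r^2 mod 23 = 18^2 = 2
  bit 3 = 0: r = r^2 mod 23 = 2^2 = 4
  bit 4 = 1: r = r^2 * 15 mod 23 = 4^2 * 15 = 16*15 = 10
  -> s = B^a = 10

Answer: 10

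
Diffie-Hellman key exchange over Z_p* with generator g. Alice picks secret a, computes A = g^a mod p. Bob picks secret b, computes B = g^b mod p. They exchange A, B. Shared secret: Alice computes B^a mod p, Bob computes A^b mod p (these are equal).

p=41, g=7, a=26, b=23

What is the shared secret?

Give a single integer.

A = 7^26 mod 41  (bits of 26 = 11010)
  bit 0 = 1: r = r^2 * 7 mod 41 = 1^2 * 7 = 1*7 = 7
  bit 1 = 1: r = r^2 * 7 mod 41 = 7^2 * 7 = 8*7 = 15
  bit 2 = 0: r = r^2 mod 41 = 15^2 = 20
  bit 3 = 1: r = r^2 * 7 mod 41 = 20^2 * 7 = 31*7 = 12
  bit 4 = 0: r = r^2 mod 41 = 12^2 = 21
  -> A = 21
B = 7^23 mod 41  (bits of 23 = 10111)
  bit 0 = 1: r = r^2 * 7 mod 41 = 1^2 * 7 = 1*7 = 7
  bit 1 = 0: r = r^2 mod 41 = 7^2 = 8
  bit 2 = 1: r = r^2 * 7 mod 41 = 8^2 * 7 = 23*7 = 38
  bit 3 = 1: r = r^2 * 7 mod 41 = 38^2 * 7 = 9*7 = 22
  bit 4 = 1: r = r^2 * 7 mod 41 = 22^2 * 7 = 33*7 = 26
  -> B = 26
s = B^a = 26^26 mod 41  (bits of 26 = 11010)
  bit 0 = 1: r = r^2 * 26 mod 41 = 1^2 * 26 = 1*26 = 26
  bit 1 = 1: r = r^2 * 26 mod 41 = 26^2 * 26 = 20*26 = 28
  bit 2 = 0: r = r^2 mod 41 = 28^2 = 5
  bit 3 = 1: r = r^2 * 26 mod 41 = 5^2 * 26 = 25*26 = 35
  bit 4 = 0: r = r^2 mod 41 = 35^2 = 36
  -> s = B^a = 36

Answer: 36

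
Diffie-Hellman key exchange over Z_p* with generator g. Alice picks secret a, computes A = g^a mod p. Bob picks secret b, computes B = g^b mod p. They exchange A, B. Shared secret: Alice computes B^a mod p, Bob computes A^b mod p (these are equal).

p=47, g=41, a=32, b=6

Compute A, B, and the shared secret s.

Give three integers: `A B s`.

A = 41^32 mod 47  (bits of 32 = 100000)
  bit 0 = 1: r = r^2 * 41 mod 47 = 1^2 * 41 = 1*41 = 41
  bit 1 = 0: r = r^2 mod 47 = 41^2 = 36
  bit 2 = 0: r = r^2 mod 47 = 36^2 = 27
  bit 3 = 0: r = r^2 mod 47 = 27^2 = 24
  bit 4 = 0: r = r^2 mod 47 = 24^2 = 12
  bit 5 = 0: r = r^2 mod 47 = 12^2 = 3
  -> A = 3
B = 41^6 mod 47  (bits of 6 = 110)
  bit 0 = 1: r = r^2 * 41 mod 47 = 1^2 * 41 = 1*41 = 41
  bit 1 = 1: r = r^2 * 41 mod 47 = 41^2 * 41 = 36*41 = 19
  bit 2 = 0: r = r^2 mod 47 = 19^2 = 32
  -> B = 32
s = B^a = 32^32 mod 47  (bits of 32 = 100000)
  bit 0 = 1: r = r^2 * 32 mod 47 = 1^2 * 32 = 1*32 = 32
  bit 1 = 0: r = r^2 mod 47 = 32^2 = 37
  bit 2 = 0: r = r^2 mod 47 = 37^2 = 6
  bit 3 = 0: r = r^2 mod 47 = 6^2 = 36
  bit 4 = 0: r = r^2 mod 47 = 36^2 = 27
  bit 5 = 0: r = r^2 mod 47 = 27^2 = 24
  -> s = B^a = 24

Answer: 3 32 24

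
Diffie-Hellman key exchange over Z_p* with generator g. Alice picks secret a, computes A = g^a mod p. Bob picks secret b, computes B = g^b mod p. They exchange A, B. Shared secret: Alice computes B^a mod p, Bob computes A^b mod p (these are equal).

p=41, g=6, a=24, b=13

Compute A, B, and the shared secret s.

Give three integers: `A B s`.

Answer: 16 24 37

Derivation:
A = 6^24 mod 41  (bits of 24 = 11000)
  bit 0 = 1: r = r^2 * 6 mod 41 = 1^2 * 6 = 1*6 = 6
  bit 1 = 1: r = r^2 * 6 mod 41 = 6^2 * 6 = 36*6 = 11
  bit 2 = 0: r = r^2 mod 41 = 11^2 = 39
  bit 3 = 0: r = r^2 mod 41 = 39^2 = 4
  bit 4 = 0: r = r^2 mod 41 = 4^2 = 16
  -> A = 16
B = 6^13 mod 41  (bits of 13 = 1101)
  bit 0 = 1: r = r^2 * 6 mod 41 = 1^2 * 6 = 1*6 = 6
  bit 1 = 1: r = r^2 * 6 mod 41 = 6^2 * 6 = 36*6 = 11
  bit 2 = 0: r = r^2 mod 41 = 11^2 = 39
  bit 3 = 1: r = r^2 * 6 mod 41 = 39^2 * 6 = 4*6 = 24
  -> B = 24
s = B^a = 24^24 mod 41  (bits of 24 = 11000)
  bit 0 = 1: r = r^2 * 24 mod 41 = 1^2 * 24 = 1*24 = 24
  bit 1 = 1: r = r^2 * 24 mod 41 = 24^2 * 24 = 2*24 = 7
  bit 2 = 0: r = r^2 mod 41 = 7^2 = 8
  bit 3 = 0: r = r^2 mod 41 = 8^2 = 23
  bit 4 = 0: r = r^2 mod 41 = 23^2 = 37
  -> s = B^a = 37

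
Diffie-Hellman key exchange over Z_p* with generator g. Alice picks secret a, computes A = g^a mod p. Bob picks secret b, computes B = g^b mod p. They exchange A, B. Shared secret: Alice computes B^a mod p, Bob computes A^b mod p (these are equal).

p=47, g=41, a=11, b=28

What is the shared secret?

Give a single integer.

Answer: 3

Derivation:
A = 41^11 mod 47  (bits of 11 = 1011)
  bit 0 = 1: r = r^2 * 41 mod 47 = 1^2 * 41 = 1*41 = 41
  bit 1 = 0: r = r^2 mod 47 = 41^2 = 36
  bit 2 = 1: r = r^2 * 41 mod 47 = 36^2 * 41 = 27*41 = 26
  bit 3 = 1: r = r^2 * 41 mod 47 = 26^2 * 41 = 18*41 = 33
  -> A = 33
B = 41^28 mod 47  (bits of 28 = 11100)
  bit 0 = 1: r = r^2 * 41 mod 47 = 1^2 * 41 = 1*41 = 41
  bit 1 = 1: r = r^2 * 41 mod 47 = 41^2 * 41 = 36*41 = 19
  bit 2 = 1: r = r^2 * 41 mod 47 = 19^2 * 41 = 32*41 = 43
  bit 3 = 0: r = r^2 mod 47 = 43^2 = 16
  bit 4 = 0: r = r^2 mod 47 = 16^2 = 21
  -> B = 21
s = B^a = 21^11 mod 47  (bits of 11 = 1011)
  bit 0 = 1: r = r^2 * 21 mod 47 = 1^2 * 21 = 1*21 = 21
  bit 1 = 0: r = r^2 mod 47 = 21^2 = 18
  bit 2 = 1: r = r^2 * 21 mod 47 = 18^2 * 21 = 42*21 = 36
  bit 3 = 1: r = r^2 * 21 mod 47 = 36^2 * 21 = 27*21 = 3
  -> s = B^a = 3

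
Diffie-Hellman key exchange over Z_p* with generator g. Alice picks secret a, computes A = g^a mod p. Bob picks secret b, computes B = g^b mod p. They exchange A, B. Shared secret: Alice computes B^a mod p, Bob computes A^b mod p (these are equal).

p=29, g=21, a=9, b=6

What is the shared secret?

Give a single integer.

Answer: 5

Derivation:
A = 21^9 mod 29  (bits of 9 = 1001)
  bit 0 = 1: r = r^2 * 21 mod 29 = 1^2 * 21 = 1*21 = 21
  bit 1 = 0: r = r^2 mod 29 = 21^2 = 6
  bit 2 = 0: r = r^2 mod 29 = 6^2 = 7
  bit 3 = 1: r = r^2 * 21 mod 29 = 7^2 * 21 = 20*21 = 14
  -> A = 14
B = 21^6 mod 29  (bits of 6 = 110)
  bit 0 = 1: r = r^2 * 21 mod 29 = 1^2 * 21 = 1*21 = 21
  bit 1 = 1: r = r^2 * 21 mod 29 = 21^2 * 21 = 6*21 = 10
  bit 2 = 0: r = r^2 mod 29 = 10^2 = 13
  -> B = 13
s = B^a = 13^9 mod 29  (bits of 9 = 1001)
  bit 0 = 1: r = r^2 * 13 mod 29 = 1^2 * 13 = 1*13 = 13
  bit 1 = 0: r = r^2 mod 29 = 13^2 = 24
  bit 2 = 0: r = r^2 mod 29 = 24^2 = 25
  bit 3 = 1: r = r^2 * 13 mod 29 = 25^2 * 13 = 16*13 = 5
  -> s = B^a = 5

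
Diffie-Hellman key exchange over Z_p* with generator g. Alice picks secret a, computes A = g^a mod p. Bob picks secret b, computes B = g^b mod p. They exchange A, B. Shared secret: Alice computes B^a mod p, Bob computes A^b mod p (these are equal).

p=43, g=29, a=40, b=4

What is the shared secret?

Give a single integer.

Answer: 25

Derivation:
A = 29^40 mod 43  (bits of 40 = 101000)
  bit 0 = 1: r = r^2 * 29 mod 43 = 1^2 * 29 = 1*29 = 29
  bit 1 = 0: r = r^2 mod 43 = 29^2 = 24
  bit 2 = 1: r = r^2 * 29 mod 43 = 24^2 * 29 = 17*29 = 20
  bit 3 = 0: r = r^2 mod 43 = 20^2 = 13
  bit 4 = 0: r = r^2 mod 43 = 13^2 = 40
  bit 5 = 0: r = r^2 mod 43 = 40^2 = 9
  -> A = 9
B = 29^4 mod 43  (bits of 4 = 100)
  bit 0 = 1: r = r^2 * 29 mod 43 = 1^2 * 29 = 1*29 = 29
  bit 1 = 0: r = r^2 mod 43 = 29^2 = 24
  bit 2 = 0: r = r^2 mod 43 = 24^2 = 17
  -> B = 17
s = B^a = 17^40 mod 43  (bits of 40 = 101000)
  bit 0 = 1: r = r^2 * 17 mod 43 = 1^2 * 17 = 1*17 = 17
  bit 1 = 0: r = r^2 mod 43 = 17^2 = 31
  bit 2 = 1: r = r^2 * 17 mod 43 = 31^2 * 17 = 15*17 = 40
  bit 3 = 0: r = r^2 mod 43 = 40^2 = 9
  bit 4 = 0: r = r^2 mod 43 = 9^2 = 38
  bit 5 = 0: r = r^2 mod 43 = 38^2 = 25
  -> s = B^a = 25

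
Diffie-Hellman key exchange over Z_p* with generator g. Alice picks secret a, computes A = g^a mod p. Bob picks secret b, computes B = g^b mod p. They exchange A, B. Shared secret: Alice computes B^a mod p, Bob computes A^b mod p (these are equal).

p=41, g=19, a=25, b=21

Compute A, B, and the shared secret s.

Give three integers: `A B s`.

Answer: 14 22 27

Derivation:
A = 19^25 mod 41  (bits of 25 = 11001)
  bit 0 = 1: r = r^2 * 19 mod 41 = 1^2 * 19 = 1*19 = 19
  bit 1 = 1: r = r^2 * 19 mod 41 = 19^2 * 19 = 33*19 = 12
  bit 2 = 0: r = r^2 mod 41 = 12^2 = 21
  bit 3 = 0: r = r^2 mod 41 = 21^2 = 31
  bit 4 = 1: r = r^2 * 19 mod 41 = 31^2 * 19 = 18*19 = 14
  -> A = 14
B = 19^21 mod 41  (bits of 21 = 10101)
  bit 0 = 1: r = r^2 * 19 mod 41 = 1^2 * 19 = 1*19 = 19
  bit 1 = 0: r = r^2 mod 41 = 19^2 = 33
  bit 2 = 1: r = r^2 * 19 mod 41 = 33^2 * 19 = 23*19 = 27
  bit 3 = 0: r = r^2 mod 41 = 27^2 = 32
  bit 4 = 1: r = r^2 * 19 mod 41 = 32^2 * 19 = 40*19 = 22
  -> B = 22
s = B^a = 22^25 mod 41  (bits of 25 = 11001)
  bit 0 = 1: r = r^2 * 22 mod 41 = 1^2 * 22 = 1*22 = 22
  bit 1 = 1: r = r^2 * 22 mod 41 = 22^2 * 22 = 33*22 = 29
  bit 2 = 0: r = r^2 mod 41 = 29^2 = 21
  bit 3 = 0: r = r^2 mod 41 = 21^2 = 31
  bit 4 = 1: r = r^2 * 22 mod 41 = 31^2 * 22 = 18*22 = 27
  -> s = B^a = 27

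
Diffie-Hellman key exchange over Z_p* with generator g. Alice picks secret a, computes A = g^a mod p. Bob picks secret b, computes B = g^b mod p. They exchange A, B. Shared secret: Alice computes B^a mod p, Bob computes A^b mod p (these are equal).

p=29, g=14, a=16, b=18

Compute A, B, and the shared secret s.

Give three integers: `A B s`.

A = 14^16 mod 29  (bits of 16 = 10000)
  bit 0 = 1: r = r^2 * 14 mod 29 = 1^2 * 14 = 1*14 = 14
  bit 1 = 0: r = r^2 mod 29 = 14^2 = 22
  bit 2 = 0: r = r^2 mod 29 = 22^2 = 20
  bit 3 = 0: r = r^2 mod 29 = 20^2 = 23
  bit 4 = 0: r = r^2 mod 29 = 23^2 = 7
  -> A = 7
B = 14^18 mod 29  (bits of 18 = 10010)
  bit 0 = 1: r = r^2 * 14 mod 29 = 1^2 * 14 = 1*14 = 14
  bit 1 = 0: r = r^2 mod 29 = 14^2 = 22
  bit 2 = 0: r = r^2 mod 29 = 22^2 = 20
  bit 3 = 1: r = r^2 * 14 mod 29 = 20^2 * 14 = 23*14 = 3
  bit 4 = 0: r = r^2 mod 29 = 3^2 = 9
  -> B = 9
s = B^a = 9^16 mod 29  (bits of 16 = 10000)
  bit 0 = 1: r = r^2 * 9 mod 29 = 1^2 * 9 = 1*9 = 9
  bit 1 = 0: r = r^2 mod 29 = 9^2 = 23
  bit 2 = 0: r = r^2 mod 29 = 23^2 = 7
  bit 3 = 0: r = r^2 mod 29 = 7^2 = 20
  bit 4 = 0: r = r^2 mod 29 = 20^2 = 23
  -> s = B^a = 23

Answer: 7 9 23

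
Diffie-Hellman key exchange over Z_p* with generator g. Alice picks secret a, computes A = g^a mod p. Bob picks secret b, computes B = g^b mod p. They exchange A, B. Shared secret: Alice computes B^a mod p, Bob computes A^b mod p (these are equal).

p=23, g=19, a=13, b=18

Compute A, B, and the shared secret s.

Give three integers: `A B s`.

Answer: 7 8 18

Derivation:
A = 19^13 mod 23  (bits of 13 = 1101)
  bit 0 = 1: r = r^2 * 19 mod 23 = 1^2 * 19 = 1*19 = 19
  bit 1 = 1: r = r^2 * 19 mod 23 = 19^2 * 19 = 16*19 = 5
  bit 2 = 0: r = r^2 mod 23 = 5^2 = 2
  bit 3 = 1: r = r^2 * 19 mod 23 = 2^2 * 19 = 4*19 = 7
  -> A = 7
B = 19^18 mod 23  (bits of 18 = 10010)
  bit 0 = 1: r = r^2 * 19 mod 23 = 1^2 * 19 = 1*19 = 19
  bit 1 = 0: r = r^2 mod 23 = 19^2 = 16
  bit 2 = 0: r = r^2 mod 23 = 16^2 = 3
  bit 3 = 1: r = r^2 * 19 mod 23 = 3^2 * 19 = 9*19 = 10
  bit 4 = 0: r = r^2 mod 23 = 10^2 = 8
  -> B = 8
s = B^a = 8^13 mod 23  (bits of 13 = 1101)
  bit 0 = 1: r = r^2 * 8 mod 23 = 1^2 * 8 = 1*8 = 8
  bit 1 = 1: r = r^2 * 8 mod 23 = 8^2 * 8 = 18*8 = 6
  bit 2 = 0: r = r^2 mod 23 = 6^2 = 13
  bit 3 = 1: r = r^2 * 8 mod 23 = 13^2 * 8 = 8*8 = 18
  -> s = B^a = 18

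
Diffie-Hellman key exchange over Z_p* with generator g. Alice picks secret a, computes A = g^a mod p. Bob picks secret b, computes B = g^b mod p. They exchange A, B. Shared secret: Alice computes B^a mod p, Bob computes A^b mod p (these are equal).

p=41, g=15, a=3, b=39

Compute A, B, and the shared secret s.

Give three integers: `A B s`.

A = 15^3 mod 41  (bits of 3 = 11)
  bit 0 = 1: r = r^2 * 15 mod 41 = 1^2 * 15 = 1*15 = 15
  bit 1 = 1: r = r^2 * 15 mod 41 = 15^2 * 15 = 20*15 = 13
  -> A = 13
B = 15^39 mod 41  (bits of 39 = 100111)
  bit 0 = 1: r = r^2 * 15 mod 41 = 1^2 * 15 = 1*15 = 15
  bit 1 = 0: r = r^2 mod 41 = 15^2 = 20
  bit 2 = 0: r = r^2 mod 41 = 20^2 = 31
  bit 3 = 1: r = r^2 * 15 mod 41 = 31^2 * 15 = 18*15 = 24
  bit 4 = 1: r = r^2 * 15 mod 41 = 24^2 * 15 = 2*15 = 30
  bit 5 = 1: r = r^2 * 15 mod 41 = 30^2 * 15 = 39*15 = 11
  -> B = 11
s = B^a = 11^3 mod 41  (bits of 3 = 11)
  bit 0 = 1: r = r^2 * 11 mod 41 = 1^2 * 11 = 1*11 = 11
  bit 1 = 1: r = r^2 * 11 mod 41 = 11^2 * 11 = 39*11 = 19
  -> s = B^a = 19

Answer: 13 11 19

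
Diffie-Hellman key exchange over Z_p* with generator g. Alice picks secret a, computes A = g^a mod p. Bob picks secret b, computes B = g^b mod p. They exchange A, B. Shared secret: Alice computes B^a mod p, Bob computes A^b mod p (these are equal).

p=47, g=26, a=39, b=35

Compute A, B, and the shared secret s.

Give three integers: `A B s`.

Answer: 33 31 22

Derivation:
A = 26^39 mod 47  (bits of 39 = 100111)
  bit 0 = 1: r = r^2 * 26 mod 47 = 1^2 * 26 = 1*26 = 26
  bit 1 = 0: r = r^2 mod 47 = 26^2 = 18
  bit 2 = 0: r = r^2 mod 47 = 18^2 = 42
  bit 3 = 1: r = r^2 * 26 mod 47 = 42^2 * 26 = 25*26 = 39
  bit 4 = 1: r = r^2 * 26 mod 47 = 39^2 * 26 = 17*26 = 19
  bit 5 = 1: r = r^2 * 26 mod 47 = 19^2 * 26 = 32*26 = 33
  -> A = 33
B = 26^35 mod 47  (bits of 35 = 100011)
  bit 0 = 1: r = r^2 * 26 mod 47 = 1^2 * 26 = 1*26 = 26
  bit 1 = 0: r = r^2 mod 47 = 26^2 = 18
  bit 2 = 0: r = r^2 mod 47 = 18^2 = 42
  bit 3 = 0: r = r^2 mod 47 = 42^2 = 25
  bit 4 = 1: r = r^2 * 26 mod 47 = 25^2 * 26 = 14*26 = 35
  bit 5 = 1: r = r^2 * 26 mod 47 = 35^2 * 26 = 3*26 = 31
  -> B = 31
s = B^a = 31^39 mod 47  (bits of 39 = 100111)
  bit 0 = 1: r = r^2 * 31 mod 47 = 1^2 * 31 = 1*31 = 31
  bit 1 = 0: r = r^2 mod 47 = 31^2 = 21
  bit 2 = 0: r = r^2 mod 47 = 21^2 = 18
  bit 3 = 1: r = r^2 * 31 mod 47 = 18^2 * 31 = 42*31 = 33
  bit 4 = 1: r = r^2 * 31 mod 47 = 33^2 * 31 = 8*31 = 13
  bit 5 = 1: r = r^2 * 31 mod 47 = 13^2 * 31 = 28*31 = 22
  -> s = B^a = 22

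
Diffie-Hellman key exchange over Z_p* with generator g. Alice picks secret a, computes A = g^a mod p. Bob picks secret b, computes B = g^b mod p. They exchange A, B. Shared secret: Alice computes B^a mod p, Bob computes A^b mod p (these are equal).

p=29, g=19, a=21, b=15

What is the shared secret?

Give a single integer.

Answer: 12

Derivation:
A = 19^21 mod 29  (bits of 21 = 10101)
  bit 0 = 1: r = r^2 * 19 mod 29 = 1^2 * 19 = 1*19 = 19
  bit 1 = 0: r = r^2 mod 29 = 19^2 = 13
  bit 2 = 1: r = r^2 * 19 mod 29 = 13^2 * 19 = 24*19 = 21
  bit 3 = 0: r = r^2 mod 29 = 21^2 = 6
  bit 4 = 1: r = r^2 * 19 mod 29 = 6^2 * 19 = 7*19 = 17
  -> A = 17
B = 19^15 mod 29  (bits of 15 = 1111)
  bit 0 = 1: r = r^2 * 19 mod 29 = 1^2 * 19 = 1*19 = 19
  bit 1 = 1: r = r^2 * 19 mod 29 = 19^2 * 19 = 13*19 = 15
  bit 2 = 1: r = r^2 * 19 mod 29 = 15^2 * 19 = 22*19 = 12
  bit 3 = 1: r = r^2 * 19 mod 29 = 12^2 * 19 = 28*19 = 10
  -> B = 10
s = B^a = 10^21 mod 29  (bits of 21 = 10101)
  bit 0 = 1: r = r^2 * 10 mod 29 = 1^2 * 10 = 1*10 = 10
  bit 1 = 0: r = r^2 mod 29 = 10^2 = 13
  bit 2 = 1: r = r^2 * 10 mod 29 = 13^2 * 10 = 24*10 = 8
  bit 3 = 0: r = r^2 mod 29 = 8^2 = 6
  bit 4 = 1: r = r^2 * 10 mod 29 = 6^2 * 10 = 7*10 = 12
  -> s = B^a = 12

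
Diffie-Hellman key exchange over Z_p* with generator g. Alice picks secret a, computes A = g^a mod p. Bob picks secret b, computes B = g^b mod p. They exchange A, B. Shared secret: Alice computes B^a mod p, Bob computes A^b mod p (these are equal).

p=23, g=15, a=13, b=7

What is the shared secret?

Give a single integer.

Answer: 17

Derivation:
A = 15^13 mod 23  (bits of 13 = 1101)
  bit 0 = 1: r = r^2 * 15 mod 23 = 1^2 * 15 = 1*15 = 15
  bit 1 = 1: r = r^2 * 15 mod 23 = 15^2 * 15 = 18*15 = 17
  bit 2 = 0: r = r^2 mod 23 = 17^2 = 13
  bit 3 = 1: r = r^2 * 15 mod 23 = 13^2 * 15 = 8*15 = 5
  -> A = 5
B = 15^7 mod 23  (bits of 7 = 111)
  bit 0 = 1: r = r^2 * 15 mod 23 = 1^2 * 15 = 1*15 = 15
  bit 1 = 1: r = r^2 * 15 mod 23 = 15^2 * 15 = 18*15 = 17
  bit 2 = 1: r = r^2 * 15 mod 23 = 17^2 * 15 = 13*15 = 11
  -> B = 11
s = B^a = 11^13 mod 23  (bits of 13 = 1101)
  bit 0 = 1: r = r^2 * 11 mod 23 = 1^2 * 11 = 1*11 = 11
  bit 1 = 1: r = r^2 * 11 mod 23 = 11^2 * 11 = 6*11 = 20
  bit 2 = 0: r = r^2 mod 23 = 20^2 = 9
  bit 3 = 1: r = r^2 * 11 mod 23 = 9^2 * 11 = 12*11 = 17
  -> s = B^a = 17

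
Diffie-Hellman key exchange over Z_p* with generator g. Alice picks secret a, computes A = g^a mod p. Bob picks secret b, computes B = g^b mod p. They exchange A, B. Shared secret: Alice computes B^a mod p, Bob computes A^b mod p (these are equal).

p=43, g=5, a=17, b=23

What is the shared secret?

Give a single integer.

Answer: 33

Derivation:
A = 5^17 mod 43  (bits of 17 = 10001)
  bit 0 = 1: r = r^2 * 5 mod 43 = 1^2 * 5 = 1*5 = 5
  bit 1 = 0: r = r^2 mod 43 = 5^2 = 25
  bit 2 = 0: r = r^2 mod 43 = 25^2 = 23
  bit 3 = 0: r = r^2 mod 43 = 23^2 = 13
  bit 4 = 1: r = r^2 * 5 mod 43 = 13^2 * 5 = 40*5 = 28
  -> A = 28
B = 5^23 mod 43  (bits of 23 = 10111)
  bit 0 = 1: r = r^2 * 5 mod 43 = 1^2 * 5 = 1*5 = 5
  bit 1 = 0: r = r^2 mod 43 = 5^2 = 25
  bit 2 = 1: r = r^2 * 5 mod 43 = 25^2 * 5 = 23*5 = 29
  bit 3 = 1: r = r^2 * 5 mod 43 = 29^2 * 5 = 24*5 = 34
  bit 4 = 1: r = r^2 * 5 mod 43 = 34^2 * 5 = 38*5 = 18
  -> B = 18
s = B^a = 18^17 mod 43  (bits of 17 = 10001)
  bit 0 = 1: r = r^2 * 18 mod 43 = 1^2 * 18 = 1*18 = 18
  bit 1 = 0: r = r^2 mod 43 = 18^2 = 23
  bit 2 = 0: r = r^2 mod 43 = 23^2 = 13
  bit 3 = 0: r = r^2 mod 43 = 13^2 = 40
  bit 4 = 1: r = r^2 * 18 mod 43 = 40^2 * 18 = 9*18 = 33
  -> s = B^a = 33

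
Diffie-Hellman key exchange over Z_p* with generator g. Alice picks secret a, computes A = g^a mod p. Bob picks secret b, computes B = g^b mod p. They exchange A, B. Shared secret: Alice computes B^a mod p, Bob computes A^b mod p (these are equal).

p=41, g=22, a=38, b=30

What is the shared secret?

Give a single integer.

Answer: 40

Derivation:
A = 22^38 mod 41  (bits of 38 = 100110)
  bit 0 = 1: r = r^2 * 22 mod 41 = 1^2 * 22 = 1*22 = 22
  bit 1 = 0: r = r^2 mod 41 = 22^2 = 33
  bit 2 = 0: r = r^2 mod 41 = 33^2 = 23
  bit 3 = 1: r = r^2 * 22 mod 41 = 23^2 * 22 = 37*22 = 35
  bit 4 = 1: r = r^2 * 22 mod 41 = 35^2 * 22 = 36*22 = 13
  bit 5 = 0: r = r^2 mod 41 = 13^2 = 5
  -> A = 5
B = 22^30 mod 41  (bits of 30 = 11110)
  bit 0 = 1: r = r^2 * 22 mod 41 = 1^2 * 22 = 1*22 = 22
  bit 1 = 1: r = r^2 * 22 mod 41 = 22^2 * 22 = 33*22 = 29
  bit 2 = 1: r = r^2 * 22 mod 41 = 29^2 * 22 = 21*22 = 11
  bit 3 = 1: r = r^2 * 22 mod 41 = 11^2 * 22 = 39*22 = 38
  bit 4 = 0: r = r^2 mod 41 = 38^2 = 9
  -> B = 9
s = B^a = 9^38 mod 41  (bits of 38 = 100110)
  bit 0 = 1: r = r^2 * 9 mod 41 = 1^2 * 9 = 1*9 = 9
  bit 1 = 0: r = r^2 mod 41 = 9^2 = 40
  bit 2 = 0: r = r^2 mod 41 = 40^2 = 1
  bit 3 = 1: r = r^2 * 9 mod 41 = 1^2 * 9 = 1*9 = 9
  bit 4 = 1: r = r^2 * 9 mod 41 = 9^2 * 9 = 40*9 = 32
  bit 5 = 0: r = r^2 mod 41 = 32^2 = 40
  -> s = B^a = 40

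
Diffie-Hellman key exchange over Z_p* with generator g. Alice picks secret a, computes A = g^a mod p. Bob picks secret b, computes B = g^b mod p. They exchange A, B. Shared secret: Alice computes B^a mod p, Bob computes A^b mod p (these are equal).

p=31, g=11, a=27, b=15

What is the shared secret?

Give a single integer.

A = 11^27 mod 31  (bits of 27 = 11011)
  bit 0 = 1: r = r^2 * 11 mod 31 = 1^2 * 11 = 1*11 = 11
  bit 1 = 1: r = r^2 * 11 mod 31 = 11^2 * 11 = 28*11 = 29
  bit 2 = 0: r = r^2 mod 31 = 29^2 = 4
  bit 3 = 1: r = r^2 * 11 mod 31 = 4^2 * 11 = 16*11 = 21
  bit 4 = 1: r = r^2 * 11 mod 31 = 21^2 * 11 = 7*11 = 15
  -> A = 15
B = 11^15 mod 31  (bits of 15 = 1111)
  bit 0 = 1: r = r^2 * 11 mod 31 = 1^2 * 11 = 1*11 = 11
  bit 1 = 1: r = r^2 * 11 mod 31 = 11^2 * 11 = 28*11 = 29
  bit 2 = 1: r = r^2 * 11 mod 31 = 29^2 * 11 = 4*11 = 13
  bit 3 = 1: r = r^2 * 11 mod 31 = 13^2 * 11 = 14*11 = 30
  -> B = 30
s = B^a = 30^27 mod 31  (bits of 27 = 11011)
  bit 0 = 1: r = r^2 * 30 mod 31 = 1^2 * 30 = 1*30 = 30
  bit 1 = 1: r = r^2 * 30 mod 31 = 30^2 * 30 = 1*30 = 30
  bit 2 = 0: r = r^2 mod 31 = 30^2 = 1
  bit 3 = 1: r = r^2 * 30 mod 31 = 1^2 * 30 = 1*30 = 30
  bit 4 = 1: r = r^2 * 30 mod 31 = 30^2 * 30 = 1*30 = 30
  -> s = B^a = 30

Answer: 30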